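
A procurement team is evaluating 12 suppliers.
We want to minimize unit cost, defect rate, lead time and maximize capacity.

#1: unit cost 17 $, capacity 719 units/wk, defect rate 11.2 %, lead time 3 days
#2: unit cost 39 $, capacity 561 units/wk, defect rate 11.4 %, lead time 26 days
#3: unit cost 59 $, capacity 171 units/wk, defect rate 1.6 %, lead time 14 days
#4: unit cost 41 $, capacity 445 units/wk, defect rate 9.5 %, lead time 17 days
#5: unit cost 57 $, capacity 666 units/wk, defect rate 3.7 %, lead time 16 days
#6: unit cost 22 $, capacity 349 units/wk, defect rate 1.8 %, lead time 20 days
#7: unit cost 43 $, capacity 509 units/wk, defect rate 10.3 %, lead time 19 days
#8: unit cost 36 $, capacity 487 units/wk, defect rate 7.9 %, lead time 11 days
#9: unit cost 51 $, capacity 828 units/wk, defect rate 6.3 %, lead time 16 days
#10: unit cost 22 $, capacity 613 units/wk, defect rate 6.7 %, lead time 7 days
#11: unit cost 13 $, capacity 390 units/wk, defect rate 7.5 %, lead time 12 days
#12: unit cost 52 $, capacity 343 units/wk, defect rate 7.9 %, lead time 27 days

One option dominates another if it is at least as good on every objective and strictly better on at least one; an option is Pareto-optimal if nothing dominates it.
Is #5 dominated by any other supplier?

#1: worse on defect rate (11.2 vs 3.7).
#2: worse on capacity (561 vs 666).
#3: worse on unit cost (59 vs 57).
#4: worse on capacity (445 vs 666).
#6: worse on capacity (349 vs 666).
#7: worse on capacity (509 vs 666).
#8: worse on capacity (487 vs 666).
#9: worse on defect rate (6.3 vs 3.7).
#10: worse on capacity (613 vs 666).
#11: worse on capacity (390 vs 666).
#12: worse on capacity (343 vs 666).
No option is at least as good as #5 on every objective and strictly better on one.

No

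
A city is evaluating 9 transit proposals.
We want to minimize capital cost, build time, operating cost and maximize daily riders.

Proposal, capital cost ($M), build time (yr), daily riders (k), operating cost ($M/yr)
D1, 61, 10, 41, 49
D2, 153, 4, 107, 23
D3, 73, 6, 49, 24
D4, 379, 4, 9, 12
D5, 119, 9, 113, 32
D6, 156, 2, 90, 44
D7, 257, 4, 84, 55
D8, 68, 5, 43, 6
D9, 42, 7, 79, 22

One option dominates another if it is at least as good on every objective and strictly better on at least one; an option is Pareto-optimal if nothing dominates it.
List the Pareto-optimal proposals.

D1: dominated by D9 (capital cost 42≤61, build time 7≤10, daily riders 79≥41, operating cost 22≤49).
D2: not dominated.
D3: not dominated.
D4: not dominated.
D5: not dominated (best daily riders).
D6: not dominated (best build time).
D7: dominated by D2 (capital cost 153≤257, build time 4≤4, daily riders 107≥84, operating cost 23≤55).
D8: not dominated (best operating cost).
D9: not dominated (best capital cost).

D2, D3, D4, D5, D6, D8, D9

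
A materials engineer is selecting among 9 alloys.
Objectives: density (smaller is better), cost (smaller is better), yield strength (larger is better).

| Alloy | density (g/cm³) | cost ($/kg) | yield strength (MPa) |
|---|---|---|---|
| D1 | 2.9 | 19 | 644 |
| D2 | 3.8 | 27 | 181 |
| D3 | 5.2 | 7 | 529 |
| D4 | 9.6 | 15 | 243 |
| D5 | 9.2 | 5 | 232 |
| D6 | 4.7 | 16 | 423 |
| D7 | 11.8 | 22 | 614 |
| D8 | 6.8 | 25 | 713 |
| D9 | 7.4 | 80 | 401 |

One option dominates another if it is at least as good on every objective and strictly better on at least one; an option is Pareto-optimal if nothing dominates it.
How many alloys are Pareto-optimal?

5

D1: not dominated (best density).
D2: dominated by D1 (density 2.9≤3.8, cost 19≤27, yield strength 644≥181).
D3: not dominated.
D4: dominated by D3 (density 5.2≤9.6, cost 7≤15, yield strength 529≥243).
D5: not dominated (best cost).
D6: not dominated.
D7: dominated by D1 (density 2.9≤11.8, cost 19≤22, yield strength 644≥614).
D8: not dominated (best yield strength).
D9: dominated by D1 (density 2.9≤7.4, cost 19≤80, yield strength 644≥401).
Pareto-optimal: D1, D3, D5, D6, D8 → 5.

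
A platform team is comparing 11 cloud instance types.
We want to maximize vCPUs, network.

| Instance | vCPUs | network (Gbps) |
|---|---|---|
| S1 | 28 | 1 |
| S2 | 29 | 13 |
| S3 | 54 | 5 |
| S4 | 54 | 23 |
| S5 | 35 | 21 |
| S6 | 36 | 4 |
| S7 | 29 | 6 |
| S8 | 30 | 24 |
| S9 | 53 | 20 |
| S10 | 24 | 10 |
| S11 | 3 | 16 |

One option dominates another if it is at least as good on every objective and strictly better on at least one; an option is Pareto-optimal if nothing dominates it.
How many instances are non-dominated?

S1: dominated by S2 (vCPUs 29≥28, network 13≥1).
S2: dominated by S4 (vCPUs 54≥29, network 23≥13).
S3: dominated by S4 (vCPUs 54≥54, network 23≥5).
S4: not dominated.
S5: dominated by S4 (vCPUs 54≥35, network 23≥21).
S6: dominated by S3 (vCPUs 54≥36, network 5≥4).
S7: dominated by S2 (vCPUs 29≥29, network 13≥6).
S8: not dominated (best network).
S9: dominated by S4 (vCPUs 54≥53, network 23≥20).
S10: dominated by S2 (vCPUs 29≥24, network 13≥10).
S11: dominated by S4 (vCPUs 54≥3, network 23≥16).
Pareto-optimal: S4, S8 → 2.

2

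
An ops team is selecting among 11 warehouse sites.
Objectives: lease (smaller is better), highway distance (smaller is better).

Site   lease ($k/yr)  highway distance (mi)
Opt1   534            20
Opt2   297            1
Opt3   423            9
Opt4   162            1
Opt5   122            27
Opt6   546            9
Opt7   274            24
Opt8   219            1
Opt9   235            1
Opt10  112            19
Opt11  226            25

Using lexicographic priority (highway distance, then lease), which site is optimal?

First minimize highway distance: best is 1, kept {Opt2, Opt4, Opt8, Opt9}.
Then minimize lease: best is 162, kept {Opt4}.

Opt4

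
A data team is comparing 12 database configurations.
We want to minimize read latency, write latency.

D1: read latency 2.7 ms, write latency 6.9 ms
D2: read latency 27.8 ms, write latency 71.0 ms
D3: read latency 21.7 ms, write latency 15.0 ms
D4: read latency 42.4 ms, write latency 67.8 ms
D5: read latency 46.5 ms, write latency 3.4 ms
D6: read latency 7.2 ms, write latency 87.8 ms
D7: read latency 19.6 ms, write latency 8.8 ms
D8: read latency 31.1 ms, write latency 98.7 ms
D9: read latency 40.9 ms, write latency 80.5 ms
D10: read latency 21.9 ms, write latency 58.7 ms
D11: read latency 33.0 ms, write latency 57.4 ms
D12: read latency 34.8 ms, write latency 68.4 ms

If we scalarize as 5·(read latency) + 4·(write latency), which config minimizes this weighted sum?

D1: 5·2.7 + 4·6.9 = 41.1
D2: 5·27.8 + 4·71.0 = 423.0
D3: 5·21.7 + 4·15.0 = 168.5
D4: 5·42.4 + 4·67.8 = 483.2
D5: 5·46.5 + 4·3.4 = 246.1
D6: 5·7.2 + 4·87.8 = 387.2
D7: 5·19.6 + 4·8.8 = 133.2
D8: 5·31.1 + 4·98.7 = 550.3
D9: 5·40.9 + 4·80.5 = 526.5
D10: 5·21.9 + 4·58.7 = 344.3
D11: 5·33.0 + 4·57.4 = 394.6
D12: 5·34.8 + 4·68.4 = 447.6
Lowest: D1 at 41.1.

D1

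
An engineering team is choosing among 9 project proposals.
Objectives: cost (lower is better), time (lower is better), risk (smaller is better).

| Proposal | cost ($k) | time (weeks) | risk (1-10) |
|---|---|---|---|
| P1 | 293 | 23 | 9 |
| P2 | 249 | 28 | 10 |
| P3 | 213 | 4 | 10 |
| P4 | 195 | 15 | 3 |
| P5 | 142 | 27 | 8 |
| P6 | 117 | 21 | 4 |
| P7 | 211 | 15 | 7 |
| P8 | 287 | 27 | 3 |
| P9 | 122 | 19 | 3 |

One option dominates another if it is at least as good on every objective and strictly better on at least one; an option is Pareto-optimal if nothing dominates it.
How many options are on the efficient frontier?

4

P1: dominated by P4 (cost 195≤293, time 15≤23, risk 3≤9).
P2: dominated by P3 (cost 213≤249, time 4≤28, risk 10≤10).
P3: not dominated (best time).
P4: not dominated.
P5: dominated by P6 (cost 117≤142, time 21≤27, risk 4≤8).
P6: not dominated (best cost).
P7: dominated by P4 (cost 195≤211, time 15≤15, risk 3≤7).
P8: dominated by P4 (cost 195≤287, time 15≤27, risk 3≤3).
P9: not dominated.
Pareto-optimal: P3, P4, P6, P9 → 4.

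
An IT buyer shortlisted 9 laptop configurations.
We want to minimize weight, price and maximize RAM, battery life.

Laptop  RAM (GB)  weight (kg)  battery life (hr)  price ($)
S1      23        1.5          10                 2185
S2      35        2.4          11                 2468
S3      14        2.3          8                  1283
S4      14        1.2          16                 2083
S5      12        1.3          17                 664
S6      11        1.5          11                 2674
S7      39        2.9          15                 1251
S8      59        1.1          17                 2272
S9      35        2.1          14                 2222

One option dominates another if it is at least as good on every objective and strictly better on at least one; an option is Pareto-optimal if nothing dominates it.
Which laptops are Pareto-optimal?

S1, S3, S4, S5, S7, S8, S9

S1: not dominated.
S2: dominated by S8 (RAM 59≥35, weight 1.1≤2.4, battery life 17≥11, price 2272≤2468).
S3: not dominated.
S4: not dominated.
S5: not dominated (best price).
S6: dominated by S4 (RAM 14≥11, weight 1.2≤1.5, battery life 16≥11, price 2083≤2674).
S7: not dominated.
S8: not dominated (best RAM).
S9: not dominated.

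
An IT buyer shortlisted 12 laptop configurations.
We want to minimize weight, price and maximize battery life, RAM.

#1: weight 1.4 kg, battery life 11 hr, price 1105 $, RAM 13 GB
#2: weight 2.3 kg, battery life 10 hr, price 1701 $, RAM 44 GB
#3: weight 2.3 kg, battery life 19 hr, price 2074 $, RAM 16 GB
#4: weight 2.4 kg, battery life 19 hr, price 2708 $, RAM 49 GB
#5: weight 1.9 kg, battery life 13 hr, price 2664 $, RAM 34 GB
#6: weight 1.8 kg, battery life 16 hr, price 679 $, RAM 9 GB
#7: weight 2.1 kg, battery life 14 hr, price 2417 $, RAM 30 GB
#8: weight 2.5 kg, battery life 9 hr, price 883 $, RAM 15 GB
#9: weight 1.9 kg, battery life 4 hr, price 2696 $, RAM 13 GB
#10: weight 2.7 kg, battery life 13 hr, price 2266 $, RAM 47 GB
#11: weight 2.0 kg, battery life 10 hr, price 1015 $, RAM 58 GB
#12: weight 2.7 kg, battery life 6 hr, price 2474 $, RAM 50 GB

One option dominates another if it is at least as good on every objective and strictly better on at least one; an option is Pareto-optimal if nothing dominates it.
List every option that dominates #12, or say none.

#11

#11: weight 2.0≤2.7, battery life 10≥6, price 1015≤2474, RAM 58≥50 — dominates #12.
Others (#1, #2, #3, #4, #5, #6, #7, #8, #9, #10) are each worse than #12 on at least one objective.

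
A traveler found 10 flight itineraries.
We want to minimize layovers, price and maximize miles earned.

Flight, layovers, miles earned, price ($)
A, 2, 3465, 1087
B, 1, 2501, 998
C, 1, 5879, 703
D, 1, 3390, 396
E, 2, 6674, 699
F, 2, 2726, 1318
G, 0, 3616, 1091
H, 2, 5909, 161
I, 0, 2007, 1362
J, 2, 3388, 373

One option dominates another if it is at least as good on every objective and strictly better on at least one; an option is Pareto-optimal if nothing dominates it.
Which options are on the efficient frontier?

C, D, E, G, H

A: dominated by C (layovers 1≤2, miles earned 5879≥3465, price 703≤1087).
B: dominated by C (layovers 1≤1, miles earned 5879≥2501, price 703≤998).
C: not dominated.
D: not dominated.
E: not dominated (best miles earned).
F: dominated by A (layovers 2≤2, miles earned 3465≥2726, price 1087≤1318).
G: not dominated.
H: not dominated (best price).
I: dominated by G (layovers 0≤0, miles earned 3616≥2007, price 1091≤1362).
J: dominated by H (layovers 2≤2, miles earned 5909≥3388, price 161≤373).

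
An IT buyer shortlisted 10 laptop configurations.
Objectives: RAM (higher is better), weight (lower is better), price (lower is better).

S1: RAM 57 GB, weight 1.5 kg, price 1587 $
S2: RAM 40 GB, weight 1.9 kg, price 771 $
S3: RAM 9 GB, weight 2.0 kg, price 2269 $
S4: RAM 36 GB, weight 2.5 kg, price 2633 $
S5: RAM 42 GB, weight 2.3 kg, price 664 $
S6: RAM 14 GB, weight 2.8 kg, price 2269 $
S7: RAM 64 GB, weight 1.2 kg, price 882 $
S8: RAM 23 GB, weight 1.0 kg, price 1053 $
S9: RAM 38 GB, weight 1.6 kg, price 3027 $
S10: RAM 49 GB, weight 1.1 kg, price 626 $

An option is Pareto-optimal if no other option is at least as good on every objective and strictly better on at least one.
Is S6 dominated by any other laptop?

S1 vs S6: RAM 57≥14, weight 1.5≤2.8, price 1587≤2269 — S1 is at least as good on every objective and strictly better on at least one, so S1 dominates S6.

Yes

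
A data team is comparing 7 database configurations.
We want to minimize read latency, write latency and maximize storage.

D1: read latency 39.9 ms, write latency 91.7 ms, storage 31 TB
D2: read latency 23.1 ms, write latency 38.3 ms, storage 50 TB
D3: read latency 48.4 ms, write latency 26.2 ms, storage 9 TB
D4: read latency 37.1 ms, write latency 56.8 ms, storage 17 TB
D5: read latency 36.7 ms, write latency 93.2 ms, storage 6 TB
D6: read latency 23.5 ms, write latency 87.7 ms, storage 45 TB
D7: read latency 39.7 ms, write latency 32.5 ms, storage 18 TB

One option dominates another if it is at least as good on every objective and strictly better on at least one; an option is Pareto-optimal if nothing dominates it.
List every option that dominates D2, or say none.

D1: worse on read latency (39.9 vs 23.1).
D3: worse on read latency (48.4 vs 23.1).
D4: worse on read latency (37.1 vs 23.1).
D5: worse on read latency (36.7 vs 23.1).
D6: worse on read latency (23.5 vs 23.1).
D7: worse on read latency (39.7 vs 23.1).
No option dominates D2.

none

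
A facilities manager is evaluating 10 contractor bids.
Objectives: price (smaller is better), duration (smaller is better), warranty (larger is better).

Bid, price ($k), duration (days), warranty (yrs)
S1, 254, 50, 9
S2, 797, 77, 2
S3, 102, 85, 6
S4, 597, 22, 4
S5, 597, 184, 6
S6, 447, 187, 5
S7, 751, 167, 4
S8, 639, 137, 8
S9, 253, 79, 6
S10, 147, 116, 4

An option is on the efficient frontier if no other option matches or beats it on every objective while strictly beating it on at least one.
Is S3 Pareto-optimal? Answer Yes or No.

S1: worse on price (254 vs 102).
S2: worse on price (797 vs 102).
S4: worse on price (597 vs 102).
S5: worse on price (597 vs 102).
S6: worse on price (447 vs 102).
S7: worse on price (751 vs 102).
S8: worse on price (639 vs 102).
S9: worse on price (253 vs 102).
S10: worse on price (147 vs 102).
No option is at least as good as S3 on every objective and strictly better on one.

Yes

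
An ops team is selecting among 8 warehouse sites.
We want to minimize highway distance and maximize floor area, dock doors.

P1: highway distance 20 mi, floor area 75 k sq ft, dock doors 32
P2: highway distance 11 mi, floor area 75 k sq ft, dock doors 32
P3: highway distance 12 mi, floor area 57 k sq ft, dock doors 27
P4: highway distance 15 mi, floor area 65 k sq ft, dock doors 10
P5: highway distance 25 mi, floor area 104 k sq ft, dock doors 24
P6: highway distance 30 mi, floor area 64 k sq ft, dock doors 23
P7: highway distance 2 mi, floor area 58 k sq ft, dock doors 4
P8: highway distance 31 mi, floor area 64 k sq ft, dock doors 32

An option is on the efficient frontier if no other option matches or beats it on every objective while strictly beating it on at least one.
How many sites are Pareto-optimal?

P1: dominated by P2 (highway distance 11≤20, floor area 75≥75, dock doors 32≥32).
P2: not dominated.
P3: dominated by P2 (highway distance 11≤12, floor area 75≥57, dock doors 32≥27).
P4: dominated by P2 (highway distance 11≤15, floor area 75≥65, dock doors 32≥10).
P5: not dominated (best floor area).
P6: dominated by P1 (highway distance 20≤30, floor area 75≥64, dock doors 32≥23).
P7: not dominated (best highway distance).
P8: dominated by P1 (highway distance 20≤31, floor area 75≥64, dock doors 32≥32).
Pareto-optimal: P2, P5, P7 → 3.

3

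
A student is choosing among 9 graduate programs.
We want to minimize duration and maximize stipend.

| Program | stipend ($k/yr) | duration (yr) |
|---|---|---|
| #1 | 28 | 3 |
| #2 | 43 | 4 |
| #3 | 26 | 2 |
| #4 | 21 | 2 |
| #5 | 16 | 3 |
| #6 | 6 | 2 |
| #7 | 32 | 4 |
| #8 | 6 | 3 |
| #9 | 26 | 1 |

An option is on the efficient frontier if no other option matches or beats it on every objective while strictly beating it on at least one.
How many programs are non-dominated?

3

#1: not dominated.
#2: not dominated (best stipend).
#3: dominated by #9 (stipend 26≥26, duration 1≤2).
#4: dominated by #3 (stipend 26≥21, duration 2≤2).
#5: dominated by #1 (stipend 28≥16, duration 3≤3).
#6: dominated by #3 (stipend 26≥6, duration 2≤2).
#7: dominated by #2 (stipend 43≥32, duration 4≤4).
#8: dominated by #1 (stipend 28≥6, duration 3≤3).
#9: not dominated (best duration).
Pareto-optimal: #1, #2, #9 → 3.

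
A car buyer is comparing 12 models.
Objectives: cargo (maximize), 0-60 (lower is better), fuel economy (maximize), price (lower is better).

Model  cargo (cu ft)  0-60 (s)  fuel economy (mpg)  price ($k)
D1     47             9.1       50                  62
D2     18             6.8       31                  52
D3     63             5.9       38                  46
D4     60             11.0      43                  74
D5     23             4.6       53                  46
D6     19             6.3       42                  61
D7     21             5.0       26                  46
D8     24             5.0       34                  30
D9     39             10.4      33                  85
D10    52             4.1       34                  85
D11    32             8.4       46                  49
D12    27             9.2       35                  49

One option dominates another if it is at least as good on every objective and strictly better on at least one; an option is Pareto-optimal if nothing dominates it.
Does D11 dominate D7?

No

D11 vs D7: D11 is worse on 0-60 (8.4 vs 5.0), so it does not dominate D7.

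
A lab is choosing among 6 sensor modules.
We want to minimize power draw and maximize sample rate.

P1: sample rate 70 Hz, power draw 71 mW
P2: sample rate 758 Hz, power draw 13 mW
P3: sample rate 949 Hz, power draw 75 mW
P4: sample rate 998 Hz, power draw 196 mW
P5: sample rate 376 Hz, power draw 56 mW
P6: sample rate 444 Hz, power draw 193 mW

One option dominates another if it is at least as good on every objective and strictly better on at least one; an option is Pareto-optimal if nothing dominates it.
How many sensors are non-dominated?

3

P1: dominated by P2 (sample rate 758≥70, power draw 13≤71).
P2: not dominated (best power draw).
P3: not dominated.
P4: not dominated (best sample rate).
P5: dominated by P2 (sample rate 758≥376, power draw 13≤56).
P6: dominated by P2 (sample rate 758≥444, power draw 13≤193).
Pareto-optimal: P2, P3, P4 → 3.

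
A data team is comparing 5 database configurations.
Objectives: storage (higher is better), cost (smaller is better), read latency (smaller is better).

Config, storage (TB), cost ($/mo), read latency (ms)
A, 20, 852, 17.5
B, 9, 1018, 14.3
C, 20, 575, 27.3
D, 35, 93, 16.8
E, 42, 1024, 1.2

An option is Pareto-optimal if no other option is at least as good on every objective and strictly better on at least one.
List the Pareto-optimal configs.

B, D, E

A: dominated by D (storage 35≥20, cost 93≤852, read latency 16.8≤17.5).
B: not dominated.
C: dominated by D (storage 35≥20, cost 93≤575, read latency 16.8≤27.3).
D: not dominated (best cost).
E: not dominated (best storage).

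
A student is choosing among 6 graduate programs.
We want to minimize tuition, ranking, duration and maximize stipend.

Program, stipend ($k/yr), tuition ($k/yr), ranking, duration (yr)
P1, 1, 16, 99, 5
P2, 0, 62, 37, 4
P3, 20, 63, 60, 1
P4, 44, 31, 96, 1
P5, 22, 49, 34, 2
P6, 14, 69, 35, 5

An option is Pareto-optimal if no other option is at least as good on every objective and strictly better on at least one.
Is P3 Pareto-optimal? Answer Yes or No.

P1: worse on stipend (1 vs 20).
P2: worse on stipend (0 vs 20).
P4: worse on ranking (96 vs 60).
P5: worse on duration (2 vs 1).
P6: worse on stipend (14 vs 20).
No option is at least as good as P3 on every objective and strictly better on one.

Yes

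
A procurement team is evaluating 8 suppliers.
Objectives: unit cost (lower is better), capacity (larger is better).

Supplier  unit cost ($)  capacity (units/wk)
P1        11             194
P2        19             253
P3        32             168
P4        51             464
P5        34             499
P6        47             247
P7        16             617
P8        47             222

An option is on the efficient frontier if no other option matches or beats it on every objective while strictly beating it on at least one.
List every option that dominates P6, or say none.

P2: unit cost 19≤47, capacity 253≥247 — dominates P6.
P5: unit cost 34≤47, capacity 499≥247 — dominates P6.
P7: unit cost 16≤47, capacity 617≥247 — dominates P6.
Others (P1, P3, P4, P8) are each worse than P6 on at least one objective.

P2, P5, P7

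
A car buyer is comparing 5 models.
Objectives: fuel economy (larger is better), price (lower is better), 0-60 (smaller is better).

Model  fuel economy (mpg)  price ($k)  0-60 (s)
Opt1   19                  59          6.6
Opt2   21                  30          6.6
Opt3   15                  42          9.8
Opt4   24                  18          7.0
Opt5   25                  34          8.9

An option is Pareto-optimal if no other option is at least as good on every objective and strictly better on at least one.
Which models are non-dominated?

Opt2, Opt4, Opt5

Opt1: dominated by Opt2 (fuel economy 21≥19, price 30≤59, 0-60 6.6≤6.6).
Opt2: not dominated.
Opt3: dominated by Opt2 (fuel economy 21≥15, price 30≤42, 0-60 6.6≤9.8).
Opt4: not dominated (best price).
Opt5: not dominated (best fuel economy).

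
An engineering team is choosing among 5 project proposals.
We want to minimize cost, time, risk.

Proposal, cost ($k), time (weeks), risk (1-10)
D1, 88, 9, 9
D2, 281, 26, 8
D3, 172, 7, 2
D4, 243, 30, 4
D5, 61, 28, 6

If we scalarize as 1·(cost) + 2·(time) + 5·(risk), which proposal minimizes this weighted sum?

D1: 1·88 + 2·9 + 5·9 = 151
D2: 1·281 + 2·26 + 5·8 = 373
D3: 1·172 + 2·7 + 5·2 = 196
D4: 1·243 + 2·30 + 5·4 = 323
D5: 1·61 + 2·28 + 5·6 = 147
Lowest: D5 at 147.

D5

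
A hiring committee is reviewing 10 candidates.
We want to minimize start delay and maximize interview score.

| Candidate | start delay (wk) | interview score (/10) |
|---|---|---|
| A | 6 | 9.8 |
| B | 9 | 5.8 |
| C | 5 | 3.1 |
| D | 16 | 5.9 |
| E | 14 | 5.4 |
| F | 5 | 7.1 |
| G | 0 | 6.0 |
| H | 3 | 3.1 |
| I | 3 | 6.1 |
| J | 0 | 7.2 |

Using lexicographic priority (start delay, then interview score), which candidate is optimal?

First minimize start delay: best is 0, kept {G, J}.
Then maximize interview score: best is 7.2, kept {J}.

J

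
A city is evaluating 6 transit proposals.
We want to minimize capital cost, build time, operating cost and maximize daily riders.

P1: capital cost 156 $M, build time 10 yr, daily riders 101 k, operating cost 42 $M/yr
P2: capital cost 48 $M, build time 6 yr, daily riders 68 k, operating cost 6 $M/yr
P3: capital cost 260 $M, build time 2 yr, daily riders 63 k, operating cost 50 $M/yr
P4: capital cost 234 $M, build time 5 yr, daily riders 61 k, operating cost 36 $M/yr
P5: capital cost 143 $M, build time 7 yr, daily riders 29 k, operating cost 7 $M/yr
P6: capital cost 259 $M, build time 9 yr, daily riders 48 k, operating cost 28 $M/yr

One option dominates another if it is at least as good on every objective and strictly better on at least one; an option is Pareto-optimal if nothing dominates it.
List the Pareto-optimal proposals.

P1, P2, P3, P4

P1: not dominated (best daily riders).
P2: not dominated (best capital cost).
P3: not dominated (best build time).
P4: not dominated.
P5: dominated by P2 (capital cost 48≤143, build time 6≤7, daily riders 68≥29, operating cost 6≤7).
P6: dominated by P2 (capital cost 48≤259, build time 6≤9, daily riders 68≥48, operating cost 6≤28).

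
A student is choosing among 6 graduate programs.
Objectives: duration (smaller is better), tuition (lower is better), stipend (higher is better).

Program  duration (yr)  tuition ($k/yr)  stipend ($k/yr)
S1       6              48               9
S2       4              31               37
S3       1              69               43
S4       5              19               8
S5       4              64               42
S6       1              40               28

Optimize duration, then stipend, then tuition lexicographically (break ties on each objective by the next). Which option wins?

S3

First minimize duration: best is 1, kept {S3, S6}.
Then maximize stipend: best is 43, kept {S3}.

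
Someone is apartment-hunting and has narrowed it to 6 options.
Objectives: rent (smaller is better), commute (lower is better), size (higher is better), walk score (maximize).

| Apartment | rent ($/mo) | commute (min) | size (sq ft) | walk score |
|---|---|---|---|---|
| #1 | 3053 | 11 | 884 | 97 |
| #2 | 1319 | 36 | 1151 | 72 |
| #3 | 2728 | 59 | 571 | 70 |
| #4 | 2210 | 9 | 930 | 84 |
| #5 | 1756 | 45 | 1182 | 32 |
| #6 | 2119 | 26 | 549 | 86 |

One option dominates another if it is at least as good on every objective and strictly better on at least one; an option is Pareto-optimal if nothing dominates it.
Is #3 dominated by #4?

Yes

#4 vs #3: rent 2210≤2728, commute 9≤59, size 930≥571, walk score 84≥70 — #4 is at least as good on every objective with at least one strict improvement.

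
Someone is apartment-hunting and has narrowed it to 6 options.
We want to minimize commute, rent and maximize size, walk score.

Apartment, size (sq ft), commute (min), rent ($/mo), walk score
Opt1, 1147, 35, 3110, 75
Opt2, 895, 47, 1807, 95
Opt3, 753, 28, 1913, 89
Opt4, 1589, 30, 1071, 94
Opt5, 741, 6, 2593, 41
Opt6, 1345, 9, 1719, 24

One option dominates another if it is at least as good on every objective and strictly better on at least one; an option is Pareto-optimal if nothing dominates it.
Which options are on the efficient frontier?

Opt1: dominated by Opt4 (size 1589≥1147, commute 30≤35, rent 1071≤3110, walk score 94≥75).
Opt2: not dominated (best walk score).
Opt3: not dominated.
Opt4: not dominated (best size).
Opt5: not dominated (best commute).
Opt6: not dominated.

Opt2, Opt3, Opt4, Opt5, Opt6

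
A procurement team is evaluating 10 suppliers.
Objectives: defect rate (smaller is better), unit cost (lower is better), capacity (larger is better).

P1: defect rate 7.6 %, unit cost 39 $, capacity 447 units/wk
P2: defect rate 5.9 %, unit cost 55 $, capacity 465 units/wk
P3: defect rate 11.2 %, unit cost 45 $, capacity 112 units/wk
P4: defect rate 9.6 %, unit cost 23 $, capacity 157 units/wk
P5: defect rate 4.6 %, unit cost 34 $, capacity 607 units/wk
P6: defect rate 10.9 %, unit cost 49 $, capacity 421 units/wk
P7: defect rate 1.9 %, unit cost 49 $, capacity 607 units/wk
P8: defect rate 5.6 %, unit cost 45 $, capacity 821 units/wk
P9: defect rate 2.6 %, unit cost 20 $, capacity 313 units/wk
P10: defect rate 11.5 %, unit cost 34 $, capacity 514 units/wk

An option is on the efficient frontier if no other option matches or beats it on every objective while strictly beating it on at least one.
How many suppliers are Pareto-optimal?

4

P1: dominated by P5 (defect rate 4.6≤7.6, unit cost 34≤39, capacity 607≥447).
P2: dominated by P5 (defect rate 4.6≤5.9, unit cost 34≤55, capacity 607≥465).
P3: dominated by P1 (defect rate 7.6≤11.2, unit cost 39≤45, capacity 447≥112).
P4: dominated by P9 (defect rate 2.6≤9.6, unit cost 20≤23, capacity 313≥157).
P5: not dominated.
P6: dominated by P1 (defect rate 7.6≤10.9, unit cost 39≤49, capacity 447≥421).
P7: not dominated (best defect rate).
P8: not dominated (best capacity).
P9: not dominated (best unit cost).
P10: dominated by P5 (defect rate 4.6≤11.5, unit cost 34≤34, capacity 607≥514).
Pareto-optimal: P5, P7, P8, P9 → 4.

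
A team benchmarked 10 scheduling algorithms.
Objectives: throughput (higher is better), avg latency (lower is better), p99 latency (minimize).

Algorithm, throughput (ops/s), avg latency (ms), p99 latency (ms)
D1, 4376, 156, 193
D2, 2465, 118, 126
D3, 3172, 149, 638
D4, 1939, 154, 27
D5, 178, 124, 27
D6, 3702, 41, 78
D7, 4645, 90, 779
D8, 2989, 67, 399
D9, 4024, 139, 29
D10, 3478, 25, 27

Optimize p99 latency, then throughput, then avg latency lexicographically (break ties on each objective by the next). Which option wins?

D10

First minimize p99 latency: best is 27, kept {D4, D5, D10}.
Then maximize throughput: best is 3478, kept {D10}.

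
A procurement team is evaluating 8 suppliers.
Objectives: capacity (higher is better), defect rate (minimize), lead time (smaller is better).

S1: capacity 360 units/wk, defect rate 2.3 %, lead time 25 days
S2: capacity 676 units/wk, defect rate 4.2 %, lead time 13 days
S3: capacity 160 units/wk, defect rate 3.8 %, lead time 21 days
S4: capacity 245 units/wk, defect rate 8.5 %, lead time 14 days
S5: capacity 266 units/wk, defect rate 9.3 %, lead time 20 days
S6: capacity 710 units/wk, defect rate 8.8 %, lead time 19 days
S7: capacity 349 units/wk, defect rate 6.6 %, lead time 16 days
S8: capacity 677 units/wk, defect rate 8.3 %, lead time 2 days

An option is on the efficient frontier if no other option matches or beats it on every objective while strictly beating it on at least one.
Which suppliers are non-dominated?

S1: not dominated (best defect rate).
S2: not dominated.
S3: not dominated.
S4: dominated by S2 (capacity 676≥245, defect rate 4.2≤8.5, lead time 13≤14).
S5: dominated by S2 (capacity 676≥266, defect rate 4.2≤9.3, lead time 13≤20).
S6: not dominated (best capacity).
S7: dominated by S2 (capacity 676≥349, defect rate 4.2≤6.6, lead time 13≤16).
S8: not dominated (best lead time).

S1, S2, S3, S6, S8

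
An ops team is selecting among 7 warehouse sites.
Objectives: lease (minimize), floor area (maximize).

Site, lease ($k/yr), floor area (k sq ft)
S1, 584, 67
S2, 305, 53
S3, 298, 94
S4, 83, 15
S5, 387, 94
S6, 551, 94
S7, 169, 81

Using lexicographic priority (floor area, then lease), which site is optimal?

S3

First maximize floor area: best is 94, kept {S3, S5, S6}.
Then minimize lease: best is 298, kept {S3}.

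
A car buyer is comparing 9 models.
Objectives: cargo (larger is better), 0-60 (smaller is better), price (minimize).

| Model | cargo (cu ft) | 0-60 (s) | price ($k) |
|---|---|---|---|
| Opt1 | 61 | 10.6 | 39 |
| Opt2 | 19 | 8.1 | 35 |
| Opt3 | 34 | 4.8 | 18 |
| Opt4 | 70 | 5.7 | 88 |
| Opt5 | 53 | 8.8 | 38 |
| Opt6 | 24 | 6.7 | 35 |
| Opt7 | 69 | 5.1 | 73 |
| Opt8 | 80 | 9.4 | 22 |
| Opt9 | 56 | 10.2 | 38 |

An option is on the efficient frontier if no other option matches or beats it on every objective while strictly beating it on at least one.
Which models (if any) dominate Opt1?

Opt8: cargo 80≥61, 0-60 9.4≤10.6, price 22≤39 — dominates Opt1.
Others (Opt2, Opt3, Opt4, Opt5, Opt6, Opt7, Opt9) are each worse than Opt1 on at least one objective.

Opt8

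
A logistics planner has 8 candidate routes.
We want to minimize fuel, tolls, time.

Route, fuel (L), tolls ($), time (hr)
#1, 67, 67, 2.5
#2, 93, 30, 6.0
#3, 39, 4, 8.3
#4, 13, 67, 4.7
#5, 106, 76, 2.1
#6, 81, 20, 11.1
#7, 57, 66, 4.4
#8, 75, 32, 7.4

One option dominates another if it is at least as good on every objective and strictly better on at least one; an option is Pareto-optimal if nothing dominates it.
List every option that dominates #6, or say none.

#3: fuel 39≤81, tolls 4≤20, time 8.3≤11.1 — dominates #6.
Others (#1, #2, #4, #5, #7, #8) are each worse than #6 on at least one objective.

#3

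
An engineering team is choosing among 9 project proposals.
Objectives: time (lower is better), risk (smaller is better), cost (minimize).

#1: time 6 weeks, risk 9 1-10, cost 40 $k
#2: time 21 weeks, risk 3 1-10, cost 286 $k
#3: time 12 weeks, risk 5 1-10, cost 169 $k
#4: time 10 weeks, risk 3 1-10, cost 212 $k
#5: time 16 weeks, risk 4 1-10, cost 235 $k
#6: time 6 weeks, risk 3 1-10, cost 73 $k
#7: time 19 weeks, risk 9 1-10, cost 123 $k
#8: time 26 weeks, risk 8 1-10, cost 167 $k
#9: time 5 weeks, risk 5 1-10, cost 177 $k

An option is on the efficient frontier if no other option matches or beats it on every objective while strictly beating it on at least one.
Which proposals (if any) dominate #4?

#6: time 6≤10, risk 3≤3, cost 73≤212 — dominates #4.
Others (#1, #2, #3, #5, #7, #8, #9) are each worse than #4 on at least one objective.

#6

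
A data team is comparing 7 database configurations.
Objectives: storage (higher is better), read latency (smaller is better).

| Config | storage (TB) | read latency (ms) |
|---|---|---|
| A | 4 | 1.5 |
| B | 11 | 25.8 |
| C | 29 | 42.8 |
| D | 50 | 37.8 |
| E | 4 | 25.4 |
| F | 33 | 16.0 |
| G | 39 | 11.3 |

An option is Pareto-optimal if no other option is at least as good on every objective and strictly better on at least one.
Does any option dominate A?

No

B: worse on read latency (25.8 vs 1.5).
C: worse on read latency (42.8 vs 1.5).
D: worse on read latency (37.8 vs 1.5).
E: worse on read latency (25.4 vs 1.5).
F: worse on read latency (16.0 vs 1.5).
G: worse on read latency (11.3 vs 1.5).
No option is at least as good as A on every objective and strictly better on one.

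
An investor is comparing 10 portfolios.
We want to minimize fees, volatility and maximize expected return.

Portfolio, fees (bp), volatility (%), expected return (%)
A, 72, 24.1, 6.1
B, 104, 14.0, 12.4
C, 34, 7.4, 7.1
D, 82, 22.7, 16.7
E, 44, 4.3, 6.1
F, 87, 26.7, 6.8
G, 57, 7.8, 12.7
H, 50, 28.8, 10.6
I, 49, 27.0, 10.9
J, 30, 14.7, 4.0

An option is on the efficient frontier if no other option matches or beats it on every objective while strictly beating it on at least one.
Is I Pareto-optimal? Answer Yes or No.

Yes

A: worse on fees (72 vs 49).
B: worse on fees (104 vs 49).
C: worse on expected return (7.1 vs 10.9).
D: worse on fees (82 vs 49).
E: worse on expected return (6.1 vs 10.9).
F: worse on fees (87 vs 49).
G: worse on fees (57 vs 49).
H: worse on fees (50 vs 49).
J: worse on expected return (4.0 vs 10.9).
No option is at least as good as I on every objective and strictly better on one.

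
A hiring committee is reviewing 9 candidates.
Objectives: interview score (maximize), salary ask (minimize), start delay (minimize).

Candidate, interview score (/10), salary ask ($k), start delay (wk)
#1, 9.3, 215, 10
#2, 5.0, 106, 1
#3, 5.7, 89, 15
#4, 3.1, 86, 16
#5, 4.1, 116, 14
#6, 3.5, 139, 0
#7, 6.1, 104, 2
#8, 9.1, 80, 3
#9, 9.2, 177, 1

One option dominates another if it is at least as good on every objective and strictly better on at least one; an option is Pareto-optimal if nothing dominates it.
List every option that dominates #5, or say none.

#2, #7, #8

#2: interview score 5.0≥4.1, salary ask 106≤116, start delay 1≤14 — dominates #5.
#7: interview score 6.1≥4.1, salary ask 104≤116, start delay 2≤14 — dominates #5.
#8: interview score 9.1≥4.1, salary ask 80≤116, start delay 3≤14 — dominates #5.
Others (#1, #3, #4, #6, #9) are each worse than #5 on at least one objective.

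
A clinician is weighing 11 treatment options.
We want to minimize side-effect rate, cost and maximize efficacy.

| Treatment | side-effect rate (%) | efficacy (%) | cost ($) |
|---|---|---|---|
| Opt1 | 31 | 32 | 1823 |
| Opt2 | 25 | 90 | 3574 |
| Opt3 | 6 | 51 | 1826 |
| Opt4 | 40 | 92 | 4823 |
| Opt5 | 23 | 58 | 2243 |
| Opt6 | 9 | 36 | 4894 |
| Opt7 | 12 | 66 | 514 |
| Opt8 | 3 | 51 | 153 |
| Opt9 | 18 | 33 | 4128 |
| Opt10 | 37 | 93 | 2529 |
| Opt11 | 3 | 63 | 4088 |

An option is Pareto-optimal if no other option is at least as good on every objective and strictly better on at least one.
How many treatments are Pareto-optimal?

5

Opt1: dominated by Opt7 (side-effect rate 12≤31, efficacy 66≥32, cost 514≤1823).
Opt2: not dominated.
Opt3: dominated by Opt8 (side-effect rate 3≤6, efficacy 51≥51, cost 153≤1826).
Opt4: dominated by Opt10 (side-effect rate 37≤40, efficacy 93≥92, cost 2529≤4823).
Opt5: dominated by Opt7 (side-effect rate 12≤23, efficacy 66≥58, cost 514≤2243).
Opt6: dominated by Opt3 (side-effect rate 6≤9, efficacy 51≥36, cost 1826≤4894).
Opt7: not dominated.
Opt8: not dominated (best cost).
Opt9: dominated by Opt3 (side-effect rate 6≤18, efficacy 51≥33, cost 1826≤4128).
Opt10: not dominated (best efficacy).
Opt11: not dominated.
Pareto-optimal: Opt2, Opt7, Opt8, Opt10, Opt11 → 5.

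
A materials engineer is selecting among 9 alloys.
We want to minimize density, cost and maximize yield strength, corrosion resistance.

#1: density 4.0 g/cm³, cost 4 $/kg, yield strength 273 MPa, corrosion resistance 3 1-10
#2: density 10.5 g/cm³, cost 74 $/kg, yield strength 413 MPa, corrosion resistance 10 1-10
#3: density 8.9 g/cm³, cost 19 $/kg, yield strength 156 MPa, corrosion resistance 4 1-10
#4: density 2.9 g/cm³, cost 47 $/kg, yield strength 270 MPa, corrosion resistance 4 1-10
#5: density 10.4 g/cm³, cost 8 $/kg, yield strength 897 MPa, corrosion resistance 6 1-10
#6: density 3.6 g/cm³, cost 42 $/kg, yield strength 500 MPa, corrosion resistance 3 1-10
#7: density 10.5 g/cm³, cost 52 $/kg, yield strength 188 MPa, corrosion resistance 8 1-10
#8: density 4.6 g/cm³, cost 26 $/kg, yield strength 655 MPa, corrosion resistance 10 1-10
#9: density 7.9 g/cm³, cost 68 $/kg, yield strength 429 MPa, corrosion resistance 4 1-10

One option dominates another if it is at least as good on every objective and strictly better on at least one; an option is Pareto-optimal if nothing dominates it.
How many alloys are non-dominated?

6

#1: not dominated (best cost).
#2: dominated by #8 (density 4.6≤10.5, cost 26≤74, yield strength 655≥413, corrosion resistance 10≥10).
#3: not dominated.
#4: not dominated (best density).
#5: not dominated (best yield strength).
#6: not dominated.
#7: dominated by #8 (density 4.6≤10.5, cost 26≤52, yield strength 655≥188, corrosion resistance 10≥8).
#8: not dominated.
#9: dominated by #8 (density 4.6≤7.9, cost 26≤68, yield strength 655≥429, corrosion resistance 10≥4).
Pareto-optimal: #1, #3, #4, #5, #6, #8 → 6.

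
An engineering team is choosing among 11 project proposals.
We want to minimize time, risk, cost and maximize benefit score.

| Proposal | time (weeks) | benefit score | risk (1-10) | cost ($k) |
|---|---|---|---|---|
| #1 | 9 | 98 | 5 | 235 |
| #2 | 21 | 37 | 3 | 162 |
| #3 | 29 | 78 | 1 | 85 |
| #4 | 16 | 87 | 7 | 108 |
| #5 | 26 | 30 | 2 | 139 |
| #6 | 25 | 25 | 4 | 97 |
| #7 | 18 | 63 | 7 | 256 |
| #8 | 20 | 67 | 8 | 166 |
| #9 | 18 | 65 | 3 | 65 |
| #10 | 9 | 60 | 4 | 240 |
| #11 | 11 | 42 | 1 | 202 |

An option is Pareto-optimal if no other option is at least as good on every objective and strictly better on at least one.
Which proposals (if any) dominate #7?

#1, #4, #9

#1: time 9≤18, benefit score 98≥63, risk 5≤7, cost 235≤256 — dominates #7.
#4: time 16≤18, benefit score 87≥63, risk 7≤7, cost 108≤256 — dominates #7.
#9: time 18≤18, benefit score 65≥63, risk 3≤7, cost 65≤256 — dominates #7.
Others (#2, #3, #5, #6, #8, #10, #11) are each worse than #7 on at least one objective.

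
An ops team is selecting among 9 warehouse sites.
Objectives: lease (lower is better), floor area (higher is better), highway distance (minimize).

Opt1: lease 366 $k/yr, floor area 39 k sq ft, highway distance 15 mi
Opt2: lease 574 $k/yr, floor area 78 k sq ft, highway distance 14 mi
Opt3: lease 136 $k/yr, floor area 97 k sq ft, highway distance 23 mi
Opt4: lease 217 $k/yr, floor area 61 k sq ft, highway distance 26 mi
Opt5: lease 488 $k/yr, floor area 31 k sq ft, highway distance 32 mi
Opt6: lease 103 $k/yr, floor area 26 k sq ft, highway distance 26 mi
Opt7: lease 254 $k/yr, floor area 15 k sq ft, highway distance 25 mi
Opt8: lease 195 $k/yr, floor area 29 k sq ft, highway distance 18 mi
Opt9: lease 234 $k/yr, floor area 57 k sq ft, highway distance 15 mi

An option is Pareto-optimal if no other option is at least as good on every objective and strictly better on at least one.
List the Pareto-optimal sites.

Opt1: dominated by Opt9 (lease 234≤366, floor area 57≥39, highway distance 15≤15).
Opt2: not dominated (best highway distance).
Opt3: not dominated (best floor area).
Opt4: dominated by Opt3 (lease 136≤217, floor area 97≥61, highway distance 23≤26).
Opt5: dominated by Opt1 (lease 366≤488, floor area 39≥31, highway distance 15≤32).
Opt6: not dominated (best lease).
Opt7: dominated by Opt3 (lease 136≤254, floor area 97≥15, highway distance 23≤25).
Opt8: not dominated.
Opt9: not dominated.

Opt2, Opt3, Opt6, Opt8, Opt9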